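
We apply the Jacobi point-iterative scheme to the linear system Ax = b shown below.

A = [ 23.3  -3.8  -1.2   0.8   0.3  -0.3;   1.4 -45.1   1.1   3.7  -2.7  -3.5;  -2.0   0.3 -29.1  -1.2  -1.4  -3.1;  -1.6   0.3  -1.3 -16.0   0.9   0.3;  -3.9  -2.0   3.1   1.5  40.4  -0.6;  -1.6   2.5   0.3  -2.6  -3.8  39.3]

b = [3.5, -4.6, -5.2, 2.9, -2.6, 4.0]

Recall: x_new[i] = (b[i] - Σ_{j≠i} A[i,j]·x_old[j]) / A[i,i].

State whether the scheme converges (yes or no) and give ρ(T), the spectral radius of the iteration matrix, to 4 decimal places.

yes, ρ = 0.1800

A = D + L + U where D = diag(23.3, -45.1, -29.1, -16, 40.4, 39.3).
T_J = -D⁻¹(L+U): T[4,3] = -(1.5)/(40.4) = -0.0371; T[4,4] = 0.
  T[0,:] = [+0.0000, +0.1631, +0.0515, -0.0343, -0.0129, +0.0129]
  T[1,:] = [+0.0310, +0.0000, +0.0244, +0.0820, -0.0599, -0.0776]
  T[2,:] = [-0.0687, +0.0103, +0.0000, -0.0412, -0.0481, -0.1065]
  T[3,:] = [-0.1000, +0.0187, -0.0813, +0.0000, +0.0563, +0.0187]
  T[4,:] = [+0.0965, +0.0495, -0.0767, -0.0371, +0.0000, +0.0149]
  T[5,:] = [+0.0407, -0.0636, -0.0076, +0.0662, +0.0967, +0.0000]
moduli |λ_i(T)| = 0.1800, 0.1457, 0.1457, 0.0995, 0.0991, 0.0991.
ρ(T) = max|λ| = 0.1800; 0.1800 < 1: convergent.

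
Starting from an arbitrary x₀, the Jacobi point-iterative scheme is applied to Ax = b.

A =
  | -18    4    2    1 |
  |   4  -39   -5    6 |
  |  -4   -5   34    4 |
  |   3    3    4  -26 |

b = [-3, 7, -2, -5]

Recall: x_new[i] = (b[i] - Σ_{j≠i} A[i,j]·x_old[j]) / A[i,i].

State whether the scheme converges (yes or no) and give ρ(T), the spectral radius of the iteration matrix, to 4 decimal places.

Write A = D+L+U with D = diag(-18, -39, 34, -26).
T_J = -D⁻¹(L+U): T[3,0] = -(3)/(-26) = +0.1154; T[3,3] = 0.
  T[0,:] = [+0.0000  +0.2222  +0.1111  +0.0556]
  T[1,:] = [+0.1026  +0.0000  -0.1282  +0.1538]
  T[2,:] = [+0.1176  +0.1471  +0.0000  -0.1176]
  T[3,:] = [+0.1154  +0.1154  +0.1538  +0.0000]
moduli |λ_i(T)| = 0.2684, 0.1796, 0.1796, 0.1703.
spectral radius ρ = 0.2684; 0.2684 < 1 ⇒ converges.

yes, ρ = 0.2684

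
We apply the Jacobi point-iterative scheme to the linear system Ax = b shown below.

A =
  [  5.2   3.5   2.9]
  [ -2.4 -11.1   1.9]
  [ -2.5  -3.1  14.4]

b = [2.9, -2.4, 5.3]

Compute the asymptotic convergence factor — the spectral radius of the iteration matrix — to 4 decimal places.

0.3225

Let D = diag(5.2, -11.1, 14.4); L, U the strict triangles.
T_J = -D⁻¹(L+U): T[0,2] = -(2.9)/(5.2) = -0.5577; T[0,0] = 0.
  T[0,:] = [+0.0000 -0.6731 -0.5577]
  T[1,:] = [-0.2162 +0.0000 +0.1712]
  T[2,:] = [+0.1736 +0.2153 +0.0000]
|roots of det(T-λI)|: 0.3225, 0.2481, 0.0744.
ρ(T) = max|λ| = 0.3225; 0.3225 < 1 ⇒ converges.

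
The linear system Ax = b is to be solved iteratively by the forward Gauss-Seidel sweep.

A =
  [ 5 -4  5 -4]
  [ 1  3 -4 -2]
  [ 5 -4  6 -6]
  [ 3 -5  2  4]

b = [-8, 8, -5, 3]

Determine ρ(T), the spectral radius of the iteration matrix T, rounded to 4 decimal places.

Split A = D + L + U, D = diag(5, 3, 6, 4).
GS T = -(D+L)⁻¹U: row 0 first, T[0,3] = -(-4)/(5) = +0.8000; later rows by forward substitution.
  T[0,:] = [+0.0000, +0.8000, -1.0000, +0.8000]
  T[1,:] = [+0.0000, -0.2667, +1.6667, +0.4000]
  T[2,:] = [+0.0000, -0.8444, +1.9444, +0.6000]
  T[3,:] = [+0.0000, -0.5111, +1.8611, -0.4000]
|roots of det(T-λI)|: 1.3544, 0.8078, 0.7312, 0.0000.
spectral radius ρ = 1.3544; 1.3544 > 1, so it fails to converge.

1.3544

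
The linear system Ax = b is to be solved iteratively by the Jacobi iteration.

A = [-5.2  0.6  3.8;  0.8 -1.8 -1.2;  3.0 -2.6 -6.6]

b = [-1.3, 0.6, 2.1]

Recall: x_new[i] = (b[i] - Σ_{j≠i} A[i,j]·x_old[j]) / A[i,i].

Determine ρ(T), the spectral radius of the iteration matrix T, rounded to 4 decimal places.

0.9085

Write A = D+L+U with D = diag(-5.2, -1.8, -6.6).
T_J = -D⁻¹(L+U): T[1,0] = -(0.8)/(-1.8) = +0.4444; T[1,1] = 0.
  T[0,:] = [+0.0000  +0.1154  +0.7308]
  T[1,:] = [+0.4444  +0.0000  -0.6667]
  T[2,:] = [+0.4545  -0.3939  +0.0000]
|roots of det(T-λI)|: 0.9085, 0.6187, 0.2898.
ρ(T) = max|λ| = 0.9085; 0.9085 < 1: convergent.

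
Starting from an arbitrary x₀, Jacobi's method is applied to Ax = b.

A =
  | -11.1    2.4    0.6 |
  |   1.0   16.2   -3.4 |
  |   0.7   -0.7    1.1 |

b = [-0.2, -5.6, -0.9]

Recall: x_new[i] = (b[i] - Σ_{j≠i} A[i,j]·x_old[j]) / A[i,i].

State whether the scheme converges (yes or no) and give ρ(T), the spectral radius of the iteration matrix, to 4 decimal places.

Diagonal D = diag(-11.1, 16.2, 1.1); L, U strict lower/upper.
T_J = -D⁻¹(L+U): T[0,1] = -(2.4)/(-11.1) = +0.2162; T[0,0] = 0.
  T[0,:] = [+0.0000 +0.2162 +0.0541]
  T[1,:] = [-0.0617 +0.0000 +0.2099]
  T[2,:] = [-0.6364 +0.6364 +0.0000]
|eigenvalues of T|: 0.4033, 0.2772, 0.2772.
ρ(T) = max|λ| = 0.4033; 0.4033 < 1 ⇒ converges.

yes, ρ = 0.4033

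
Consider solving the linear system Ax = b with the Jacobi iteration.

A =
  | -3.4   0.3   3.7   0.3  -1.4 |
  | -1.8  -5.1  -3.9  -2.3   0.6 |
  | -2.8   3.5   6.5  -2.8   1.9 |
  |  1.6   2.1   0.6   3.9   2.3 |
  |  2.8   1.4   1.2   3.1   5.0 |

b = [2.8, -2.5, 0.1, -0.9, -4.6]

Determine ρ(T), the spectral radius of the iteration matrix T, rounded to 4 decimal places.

1.2459

Diagonal D = diag(-3.4, -5.1, 6.5, 3.9, 5); L, U strict lower/upper.
T_J = -D⁻¹(L+U): T[1,3] = -(-2.3)/(-5.1) = -0.4510; T[1,1] = 0.
  T[0,:] = [+0.0000 +0.0882 +1.0882 +0.0882 -0.4118]
  T[1,:] = [-0.3529 +0.0000 -0.7647 -0.4510 +0.1176]
  T[2,:] = [+0.4308 -0.5385 +0.0000 +0.4308 -0.2923]
  T[3,:] = [-0.4103 -0.5385 -0.1538 +0.0000 -0.5897]
  T[4,:] = [-0.5600 -0.2800 -0.2400 -0.6200 +0.0000]
eigenvalue magnitudes: 1.2459, 0.9547, 0.7968, 0.3527, 0.1529.
ρ(T) = max|λ| = 1.2459; 1.2459 > 1: divergent.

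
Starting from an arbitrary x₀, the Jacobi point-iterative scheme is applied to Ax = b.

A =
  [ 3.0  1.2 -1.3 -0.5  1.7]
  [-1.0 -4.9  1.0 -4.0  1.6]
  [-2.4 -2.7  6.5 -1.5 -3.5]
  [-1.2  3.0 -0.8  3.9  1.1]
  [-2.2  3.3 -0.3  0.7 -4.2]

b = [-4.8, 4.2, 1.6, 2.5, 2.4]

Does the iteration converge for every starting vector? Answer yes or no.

no

Write A = D+L+U with D = diag(3, -4.9, 6.5, 3.9, -4.2).
T_J = -D⁻¹(L+U): T[3,0] = -(-1.2)/(3.9) = +0.3077; T[3,3] = 0.
  T[0,:] = [+0.0000  -0.4000  +0.4333  +0.1667  -0.5667]
  T[1,:] = [-0.2041  +0.0000  +0.2041  -0.8163  +0.3265]
  T[2,:] = [+0.3692  +0.4154  +0.0000  +0.2308  +0.5385]
  T[3,:] = [+0.3077  -0.7692  +0.2051  +0.0000  -0.2821]
  T[4,:] = [-0.5238  +0.7857  -0.0714  +0.1667  +0.0000]
|eigenvalues of T|: 1.2314, 0.8488, 0.8488, 0.3979, 0.0458.
ρ = 1.2314; 1.2314 > 1, so it fails to converge.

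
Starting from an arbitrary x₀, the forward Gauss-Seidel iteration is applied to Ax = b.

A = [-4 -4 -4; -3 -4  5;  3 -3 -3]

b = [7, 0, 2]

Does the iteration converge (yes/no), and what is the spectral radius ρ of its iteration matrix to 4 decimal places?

Write A = D+L+U with D = diag(-4, -4, -3).
Gauss-Seidel: T = -(D+L)⁻¹U, row 0 first, T[0,1] = -(-4)/(-4) = -1.0000; later rows by forward substitution.
  T[0,:] = [+0.0000 -1.0000 -1.0000]
  T[1,:] = [+0.0000 +0.7500 +2.0000]
  T[2,:] = [+0.0000 -1.7500 -3.0000]
|λ(T)| sorted: 1.2500, 1.0000, 0.0000.
ρ(T) = max|λ| = 1.2500; 1.2500 > 1, so it fails to converge.

no, ρ = 1.2500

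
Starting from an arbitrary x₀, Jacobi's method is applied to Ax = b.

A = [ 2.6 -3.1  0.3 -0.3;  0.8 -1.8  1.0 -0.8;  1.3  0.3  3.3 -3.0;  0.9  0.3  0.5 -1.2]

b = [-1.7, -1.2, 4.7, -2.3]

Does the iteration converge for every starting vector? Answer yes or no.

no

Let D = diag(2.6, -1.8, 3.3, -1.2); L, U the strict triangles.
T_J = -D⁻¹(L+U): T[1,2] = -(1)/(-1.8) = +0.5556; T[1,1] = 0.
  T[0,:] = [+0.0000, +1.1923, -0.1154, +0.1154]
  T[1,:] = [+0.4444, +0.0000, +0.5556, -0.4444]
  T[2,:] = [-0.3939, -0.0909, +0.0000, +0.9091]
  T[3,:] = [+0.7500, +0.2500, +0.4167, +0.0000]
|roots of det(T-λI)|: 1.2501, 0.8005, 0.5689, 0.5689.
ρ = 1.2501; 1.2501 > 1, so it fails to converge.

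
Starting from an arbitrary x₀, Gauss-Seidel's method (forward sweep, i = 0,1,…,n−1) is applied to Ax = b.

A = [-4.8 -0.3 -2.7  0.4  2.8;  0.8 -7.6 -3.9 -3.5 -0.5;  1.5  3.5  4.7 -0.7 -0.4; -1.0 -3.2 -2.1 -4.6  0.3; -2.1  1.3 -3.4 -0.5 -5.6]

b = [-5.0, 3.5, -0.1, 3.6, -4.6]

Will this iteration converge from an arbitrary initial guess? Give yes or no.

yes

Diagonal D = diag(-4.8, -7.6, 4.7, -4.6, -5.6); L, U strict lower/upper.
T_GS = -(D+L)⁻¹U: row 0 first, T[0,2] = -(-2.7)/(-4.8) = -0.5625; later rows by forward substitution.
  T[0,:] = [+0.0000, -0.0625, -0.5625, +0.0833, +0.5833]
  T[1,:] = [+0.0000, -0.0066, -0.5724, -0.4518, -0.0044]
  T[2,:] = [+0.0000, +0.0248, +0.6058, +0.4588, -0.0978]
  T[3,:] = [+0.0000, +0.0068, +0.2439, +0.0867, -0.0139]
  T[4,:] = [+0.0000, +0.0062, -0.3115, -0.4224, -0.1592]
|eigenvalues of T|: 0.7903, 0.1442, 0.1274, 0.0080, 0.0000.
ρ(T) = max|λ| = 0.7903; 0.7903 < 1: convergent.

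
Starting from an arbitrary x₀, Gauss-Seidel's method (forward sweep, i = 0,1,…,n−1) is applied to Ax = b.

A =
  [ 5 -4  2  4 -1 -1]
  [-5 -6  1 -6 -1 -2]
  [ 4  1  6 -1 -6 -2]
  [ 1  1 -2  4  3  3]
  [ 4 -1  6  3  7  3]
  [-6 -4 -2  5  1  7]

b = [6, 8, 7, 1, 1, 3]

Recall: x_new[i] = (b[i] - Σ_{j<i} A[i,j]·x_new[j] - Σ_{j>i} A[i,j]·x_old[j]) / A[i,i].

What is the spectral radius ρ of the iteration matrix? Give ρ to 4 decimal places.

Let D = diag(5, -6, 6, 4, 7, 7); L, U the strict triangles.
T_GS = -(D+L)⁻¹U: row 0 first, T[0,5] = -(-1)/(5) = +0.2000; later rows by forward substitution.
  T[0,:] = [+0.0000, +0.8000, -0.4000, -0.8000, +0.2000, +0.2000]
  T[1,:] = [+0.0000, -0.6667, +0.5000, -0.3333, -0.3333, -0.5000]
  T[2,:] = [+0.0000, -0.4222, +0.1833, +0.7556, +0.9222, +0.2833]
  T[3,:] = [+0.0000, -0.2444, +0.0667, +0.6611, -0.2556, -0.5333]
  T[4,:] = [+0.0000, -0.0857, +0.1143, -0.5214, -0.8429, -0.6286]
  T[5,:] = [+0.0000, +0.3710, -0.0687, -1.0580, +0.5474, +0.4374]
|eigenvalues of T|: 1.2327, 0.7066, 0.7066, 0.0997, 0.0997, 0.0000.
ρ = 1.2327; 1.2327 > 1: divergent.

1.2327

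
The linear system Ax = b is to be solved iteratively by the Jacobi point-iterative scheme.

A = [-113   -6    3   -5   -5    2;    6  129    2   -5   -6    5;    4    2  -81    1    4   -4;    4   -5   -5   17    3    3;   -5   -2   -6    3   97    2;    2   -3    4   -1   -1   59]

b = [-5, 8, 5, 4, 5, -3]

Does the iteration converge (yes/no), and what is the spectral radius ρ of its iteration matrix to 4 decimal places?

Write A = D+L+U with D = diag(-113, 129, -81, 17, 97, 59).
T_J = -D⁻¹(L+U): T[3,4] = -(3)/(17) = -0.1765; T[3,3] = 0.
  T[0,:] = [+0.0000, -0.0531, +0.0265, -0.0442, -0.0442, +0.0177]
  T[1,:] = [-0.0465, +0.0000, -0.0155, +0.0388, +0.0465, -0.0388]
  T[2,:] = [+0.0494, +0.0247, +0.0000, +0.0123, +0.0494, -0.0494]
  T[3,:] = [-0.2353, +0.2941, +0.2941, +0.0000, -0.1765, -0.1765]
  T[4,:] = [+0.0515, +0.0206, +0.0619, -0.0309, +0.0000, -0.0206]
  T[5,:] = [-0.0339, +0.0508, -0.0678, +0.0169, +0.0169, +0.0000]
|eigenvalues of T|: 0.1872, 0.1376, 0.1376, 0.0482, 0.0482, 0.0216.
spectral radius ρ = 0.1872; 0.1872 < 1: convergent.

yes, ρ = 0.1872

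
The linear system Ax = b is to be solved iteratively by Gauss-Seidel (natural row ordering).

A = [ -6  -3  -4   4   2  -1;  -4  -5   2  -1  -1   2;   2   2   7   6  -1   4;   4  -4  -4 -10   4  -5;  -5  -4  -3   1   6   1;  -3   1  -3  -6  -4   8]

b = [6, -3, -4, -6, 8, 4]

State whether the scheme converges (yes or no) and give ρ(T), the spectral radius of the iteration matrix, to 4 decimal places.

no, ρ = 1.2924

Split A = D + L + U, D = diag(-6, -5, 7, -10, 6, 8).
Gauss-Seidel: T = -(D+L)⁻¹U, row 0 first, T[0,4] = -(2)/(-6) = +0.3333; later rows by forward substitution.
  T[0,:] = [+0.0000 -0.5000 -0.6667 +0.6667 +0.3333 -0.1667]
  T[1,:] = [+0.0000 +0.4000 +0.9333 -0.7333 -0.4667 +0.5333]
  T[2,:] = [+0.0000 +0.0286 -0.0762 -0.8381 +0.1810 -0.6762]
  T[3,:] = [+0.0000 -0.3714 -0.6095 +0.8952 +0.6476 -0.5095]
  T[4,:] = [+0.0000 -0.0738 +0.1302 -0.5016 -0.0508 -0.2032]
  T[5,:] = [+0.0000 -0.5423 -0.7873 +0.4480 +0.7115 -0.8665]
eigenvalue magnitudes: 1.2924, 0.9518, 0.1777, 0.1777, 0.1103, 0.0000.
spectral radius ρ = 1.2924; 1.2924 > 1: divergent.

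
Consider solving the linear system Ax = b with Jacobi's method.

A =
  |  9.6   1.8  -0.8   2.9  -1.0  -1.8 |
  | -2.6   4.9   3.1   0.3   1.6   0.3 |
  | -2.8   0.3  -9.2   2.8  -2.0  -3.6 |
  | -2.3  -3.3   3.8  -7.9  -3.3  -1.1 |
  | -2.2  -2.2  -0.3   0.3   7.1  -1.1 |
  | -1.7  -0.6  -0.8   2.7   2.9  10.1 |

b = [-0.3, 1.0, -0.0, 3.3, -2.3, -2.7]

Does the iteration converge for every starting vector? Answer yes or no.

yes

Diagonal D = diag(9.6, 4.9, -9.2, -7.9, 7.1, 10.1); L, U strict lower/upper.
T_J = -D⁻¹(L+U): T[3,4] = -(-3.3)/(-7.9) = -0.4177; T[3,3] = 0.
  T[0,:] = [+0.0000, -0.1875, +0.0833, -0.3021, +0.1042, +0.1875]
  T[1,:] = [+0.5306, +0.0000, -0.6327, -0.0612, -0.3265, -0.0612]
  T[2,:] = [-0.3043, +0.0326, +0.0000, +0.3043, -0.2174, -0.3913]
  T[3,:] = [-0.2911, -0.4177, +0.4810, +0.0000, -0.4177, -0.1392]
  T[4,:] = [+0.3099, +0.3099, +0.0423, -0.0423, +0.0000, +0.1549]
  T[5,:] = [+0.1683, +0.0594, +0.0792, -0.2673, -0.2871, +0.0000]
|eigenvalues of T|: 0.8242, 0.5778, 0.5778, 0.3648, 0.3648, 0.0010.
spectral radius ρ = 0.8242; 0.8242 < 1 ⇒ converges.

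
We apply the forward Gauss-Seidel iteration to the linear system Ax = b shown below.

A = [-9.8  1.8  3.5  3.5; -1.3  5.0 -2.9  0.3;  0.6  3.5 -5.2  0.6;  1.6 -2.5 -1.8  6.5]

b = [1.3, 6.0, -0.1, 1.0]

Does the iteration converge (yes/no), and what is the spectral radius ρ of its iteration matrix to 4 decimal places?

Diagonal D = diag(-9.8, 5, -5.2, 6.5); L, U strict lower/upper.
GS T = -(D+L)⁻¹U: row 0 first, T[0,3] = -(3.5)/(-9.8) = +0.3571; later rows by forward substitution.
  T[0,:] = [+0.0000  +0.1837  +0.3571  +0.3571]
  T[1,:] = [+0.0000  +0.0478  +0.6729  +0.0329]
  T[2,:] = [+0.0000  +0.0533  +0.4941  +0.1787]
  T[3,:] = [+0.0000  -0.0121  +0.3077  -0.0258]
|roots of det(T-λI)|: 0.6358, 0.1512, 0.0315, 0.0000.
spectral radius ρ = 0.6358; 0.6358 < 1 ⇒ converges.

yes, ρ = 0.6358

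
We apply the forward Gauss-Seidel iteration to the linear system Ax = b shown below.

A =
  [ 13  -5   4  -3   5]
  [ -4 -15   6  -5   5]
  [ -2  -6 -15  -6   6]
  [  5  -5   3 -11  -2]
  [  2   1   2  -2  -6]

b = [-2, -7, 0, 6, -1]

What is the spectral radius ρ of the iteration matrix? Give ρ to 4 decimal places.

0.5055

Let D = diag(13, -15, -15, -11, -6); L, U the strict triangles.
Gauss-Seidel: T = -(D+L)⁻¹U, row 0 first, T[0,4] = -(5)/(13) = -0.3846; later rows by forward substitution.
  T[0,:] = [+0.0000, +0.3846, -0.3077, +0.2308, -0.3846]
  T[1,:] = [+0.0000, -0.1026, +0.4821, -0.3949, +0.4359]
  T[2,:] = [+0.0000, -0.0103, -0.1518, -0.2728, +0.2769]
  T[3,:] = [+0.0000, +0.2186, -0.4004, +0.2100, -0.4793]
  T[4,:] = [+0.0000, +0.0348, +0.0606, -0.1498, +0.1965]
|roots of det(T-λI)|: 0.5055, 0.3777, 0.1398, 0.1398, 0.0000.
ρ(T) = max|λ| = 0.5055; 0.5055 < 1 ⇒ converges.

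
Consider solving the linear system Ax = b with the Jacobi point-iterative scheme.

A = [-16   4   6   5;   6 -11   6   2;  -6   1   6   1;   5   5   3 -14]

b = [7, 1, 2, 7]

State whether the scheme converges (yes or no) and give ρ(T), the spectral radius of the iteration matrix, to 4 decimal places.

yes, ρ = 0.8976

Write A = D+L+U with D = diag(-16, -11, 6, -14).
T_J = -D⁻¹(L+U): T[1,0] = -(6)/(-11) = +0.5455; T[1,1] = 0.
  T[0,:] = [+0.0000, +0.2500, +0.3750, +0.3125]
  T[1,:] = [+0.5455, +0.0000, +0.5455, +0.1818]
  T[2,:] = [+1.0000, -0.1667, +0.0000, -0.1667]
  T[3,:] = [+0.3571, +0.3571, +0.2143, +0.0000]
eigenvalue magnitudes: 0.8976, 0.5773, 0.2440, 0.2440.
ρ(T) = max|λ| = 0.8976; 0.8976 < 1, so it converges for any x₀.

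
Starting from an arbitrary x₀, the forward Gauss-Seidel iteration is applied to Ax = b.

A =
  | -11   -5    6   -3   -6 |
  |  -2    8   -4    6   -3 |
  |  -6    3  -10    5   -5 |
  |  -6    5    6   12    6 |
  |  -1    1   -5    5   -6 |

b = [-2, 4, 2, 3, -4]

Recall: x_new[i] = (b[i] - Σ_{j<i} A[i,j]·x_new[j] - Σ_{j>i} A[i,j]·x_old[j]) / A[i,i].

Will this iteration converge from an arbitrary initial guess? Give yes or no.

Let D = diag(-11, 8, -10, 12, -6); L, U the strict triangles.
T_GS = -(D+L)⁻¹U: row 0 first, T[0,4] = -(-6)/(-11) = -0.5455; later rows by forward substitution.
  T[0,:] = [+0.0000  -0.4545  +0.5455  -0.2727  -0.5455]
  T[1,:] = [+0.0000  -0.1136  +0.6364  -0.8182  +0.2386]
  T[2,:] = [+0.0000  +0.2386  -0.1364  +0.4182  -0.1011]
  T[3,:] = [+0.0000  -0.2992  +0.0758  -0.0045  -0.8216]
  T[4,:] = [+0.0000  -0.3914  +0.1919  -0.4432  -0.4697]
|λ(T)| sorted: 1.2024, 0.2909, 0.2909, 0.0930, 0.0000.
ρ(T) = max|λ| = 1.2024; 1.2024 > 1 ⇒ diverges.

no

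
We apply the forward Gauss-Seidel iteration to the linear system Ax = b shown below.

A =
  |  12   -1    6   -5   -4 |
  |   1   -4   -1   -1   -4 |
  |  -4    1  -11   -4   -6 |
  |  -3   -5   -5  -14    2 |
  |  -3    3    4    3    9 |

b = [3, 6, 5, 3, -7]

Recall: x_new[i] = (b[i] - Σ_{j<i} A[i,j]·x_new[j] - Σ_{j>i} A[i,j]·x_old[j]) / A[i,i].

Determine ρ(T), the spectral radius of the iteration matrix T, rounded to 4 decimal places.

0.9327

Split A = D + L + U, D = diag(12, -4, -11, -14, 9).
GS T = -(D+L)⁻¹U: row 0 first, T[0,2] = -(6)/(12) = -0.5000; later rows by forward substitution.
  T[0,:] = [+0.0000 +0.0833 -0.5000 +0.4167 +0.3333]
  T[1,:] = [+0.0000 +0.0208 -0.3750 -0.1458 -0.9167]
  T[2,:] = [+0.0000 -0.0284 +0.1477 -0.5284 -0.7500]
  T[3,:] = [+0.0000 -0.0152 +0.1883 +0.1515 +0.6667]
  T[4,:] = [+0.0000 +0.0385 -0.1701 +0.3718 +0.5278]
|λ(T)| sorted: 0.9327, 0.1483, 0.1483, 0.0176, 0.0000.
ρ = 0.9327; 0.9327 < 1 ⇒ converges.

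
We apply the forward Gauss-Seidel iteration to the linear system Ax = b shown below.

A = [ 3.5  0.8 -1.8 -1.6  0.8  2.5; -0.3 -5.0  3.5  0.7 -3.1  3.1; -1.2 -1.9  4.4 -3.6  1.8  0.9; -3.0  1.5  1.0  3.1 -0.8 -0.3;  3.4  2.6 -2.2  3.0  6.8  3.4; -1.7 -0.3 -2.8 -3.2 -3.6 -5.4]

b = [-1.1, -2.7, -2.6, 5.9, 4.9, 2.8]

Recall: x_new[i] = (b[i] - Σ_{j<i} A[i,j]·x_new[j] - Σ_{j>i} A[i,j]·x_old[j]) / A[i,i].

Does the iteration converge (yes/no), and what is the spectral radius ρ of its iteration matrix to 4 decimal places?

no, ρ = 1.4147

Write A = D+L+U with D = diag(3.5, -5, 4.4, 3.1, 6.8, -5.4).
GS T = -(D+L)⁻¹U: row 0 first, T[0,1] = -(0.8)/(3.5) = -0.2286; later rows by forward substitution.
  T[0,:] = [+0.0000, -0.2286, +0.5143, +0.4571, -0.2286, -0.7143]
  T[1,:] = [+0.0000, +0.0137, +0.6691, +0.1126, -0.6063, +0.6629]
  T[2,:] = [+0.0000, -0.0564, +0.4292, +0.9915, -0.7332, -0.1131]
  T[3,:] = [+0.0000, -0.2096, +0.0355, +0.0681, +0.5668, -0.8787]
  T[4,:] = [+0.0000, +0.1833, -0.3898, +0.0191, -0.1412, -0.0452]
  T[5,:] = [+0.0000, +0.1025, -0.1828, -0.7174, +0.2441, +0.7976]
|roots of det(T-λI)|: 1.4147, 0.7756, 0.3652, 0.3652, 0.0363, 0.0000.
spectral radius ρ = 1.4147; 1.4147 > 1 ⇒ diverges.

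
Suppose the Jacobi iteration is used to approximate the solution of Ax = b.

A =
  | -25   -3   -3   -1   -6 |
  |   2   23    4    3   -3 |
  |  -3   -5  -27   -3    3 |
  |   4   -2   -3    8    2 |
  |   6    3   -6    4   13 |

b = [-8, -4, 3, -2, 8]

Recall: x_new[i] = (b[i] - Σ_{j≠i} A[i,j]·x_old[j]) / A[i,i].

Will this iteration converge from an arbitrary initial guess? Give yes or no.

Let D = diag(-25, 23, -27, 8, 13); L, U the strict triangles.
T_J = -D⁻¹(L+U): T[1,3] = -(3)/(23) = -0.1304; T[1,1] = 0.
  T[0,:] = [+0.0000 -0.1200 -0.1200 -0.0400 -0.2400]
  T[1,:] = [-0.0870 +0.0000 -0.1739 -0.1304 +0.1304]
  T[2,:] = [-0.1111 -0.1852 +0.0000 -0.1111 +0.1111]
  T[3,:] = [-0.5000 +0.2500 +0.3750 +0.0000 -0.2500]
  T[4,:] = [-0.4615 -0.2308 +0.4615 -0.3077 +0.0000]
|roots of det(T-λI)|: 0.5134, 0.2860, 0.2860, 0.2550, 0.2045.
ρ(T) = max|λ| = 0.5134; 0.5134 < 1, so it converges for any x₀.

yes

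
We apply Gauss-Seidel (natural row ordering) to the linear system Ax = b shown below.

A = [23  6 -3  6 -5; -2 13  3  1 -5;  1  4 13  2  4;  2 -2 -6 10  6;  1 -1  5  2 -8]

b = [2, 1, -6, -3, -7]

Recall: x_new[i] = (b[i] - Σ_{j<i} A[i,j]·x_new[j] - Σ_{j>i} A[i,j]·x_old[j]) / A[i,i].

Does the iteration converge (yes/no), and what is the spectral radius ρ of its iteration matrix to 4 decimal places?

Write A = D+L+U with D = diag(23, 13, 13, 10, -8).
GS T = -(D+L)⁻¹U: row 0 first, T[0,1] = -(6)/(23) = -0.2609; later rows by forward substitution.
  T[0,:] = [+0.0000  -0.2609  +0.1304  -0.2609  +0.2174]
  T[1,:] = [+0.0000  -0.0401  -0.2107  -0.1171  +0.4181]
  T[2,:] = [+0.0000  +0.0324  +0.0548  -0.0978  -0.4530]
  T[3,:] = [+0.0000  +0.0636  -0.0353  -0.0299  -0.8317]
  T[4,:] = [+0.0000  +0.0086  +0.0681  -0.0866  -0.5162]
|λ(T)| sorted: 0.5873, 0.1125, 0.1025, 0.1025, 0.0000.
spectral radius ρ = 0.5873; 0.5873 < 1 ⇒ converges.

yes, ρ = 0.5873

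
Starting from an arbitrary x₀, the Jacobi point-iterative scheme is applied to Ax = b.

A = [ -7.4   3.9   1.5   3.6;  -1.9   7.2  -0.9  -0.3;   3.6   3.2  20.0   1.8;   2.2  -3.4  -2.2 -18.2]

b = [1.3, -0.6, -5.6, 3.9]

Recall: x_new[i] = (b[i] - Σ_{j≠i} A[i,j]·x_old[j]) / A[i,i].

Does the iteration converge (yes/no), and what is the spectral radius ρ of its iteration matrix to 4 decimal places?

Write A = D+L+U with D = diag(-7.4, 7.2, 20, -18.2).
T_J = -D⁻¹(L+U): T[1,2] = -(-0.9)/(7.2) = +0.1250; T[1,1] = 0.
  T[0,:] = [+0.0000  +0.5270  +0.2027  +0.4865]
  T[1,:] = [+0.2639  +0.0000  +0.1250  +0.0417]
  T[2,:] = [-0.1800  -0.1600  +0.0000  -0.0900]
  T[3,:] = [+0.1209  -0.1868  -0.1209  +0.0000]
moduli |λ_i(T)| = 0.4771, 0.3032, 0.1745, 0.1745.
spectral radius ρ = 0.4771; 0.4771 < 1, so it converges for any x₀.

yes, ρ = 0.4771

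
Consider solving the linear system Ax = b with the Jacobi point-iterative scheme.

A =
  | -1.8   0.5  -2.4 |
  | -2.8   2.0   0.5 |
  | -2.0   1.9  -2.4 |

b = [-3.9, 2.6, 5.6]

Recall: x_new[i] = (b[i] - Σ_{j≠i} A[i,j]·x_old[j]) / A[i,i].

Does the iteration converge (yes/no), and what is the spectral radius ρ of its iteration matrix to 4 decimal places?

Let D = diag(-1.8, 2, -2.4); L, U the strict triangles.
Jacobi: T = -D⁻¹(L+U), T[0,1] = -(0.5)/(-1.8) = +0.2778; T[0,0] = 0.
  T[0,:] = [+0.0000  +0.2778  -1.3333]
  T[1,:] = [+1.4000  +0.0000  -0.2500]
  T[2,:] = [-0.8333  +0.7917  +0.0000]
moduli |λ_i(T)| = 1.4996, 0.9731, 0.9731.
ρ(T) = max|λ| = 1.4996; 1.4996 > 1 ⇒ diverges.

no, ρ = 1.4996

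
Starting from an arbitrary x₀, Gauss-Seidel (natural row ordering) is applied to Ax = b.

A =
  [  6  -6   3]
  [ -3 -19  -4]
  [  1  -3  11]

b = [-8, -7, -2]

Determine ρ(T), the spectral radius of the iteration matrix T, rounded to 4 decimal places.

Let D = diag(6, -19, 11); L, U the strict triangles.
GS T = -(D+L)⁻¹U: row 0 first, T[0,1] = -(-6)/(6) = +1.0000; later rows by forward substitution.
  T[0,:] = [+0.0000, +1.0000, -0.5000]
  T[1,:] = [+0.0000, -0.1579, -0.1316]
  T[2,:] = [+0.0000, -0.1340, +0.0096]
|λ(T)| sorted: 0.2311, 0.0828, 0.0000.
spectral radius ρ = 0.2311; 0.2311 < 1 ⇒ converges.

0.2311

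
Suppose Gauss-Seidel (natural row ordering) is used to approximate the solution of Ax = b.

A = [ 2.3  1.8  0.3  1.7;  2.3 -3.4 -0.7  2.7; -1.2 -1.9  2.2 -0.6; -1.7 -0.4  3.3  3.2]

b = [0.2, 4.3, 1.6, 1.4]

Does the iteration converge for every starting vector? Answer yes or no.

Diagonal D = diag(2.3, -3.4, 2.2, 3.2); L, U strict lower/upper.
GS T = -(D+L)⁻¹U: row 0 first, T[0,1] = -(1.8)/(2.3) = -0.7826; later rows by forward substitution.
  T[0,:] = [+0.0000, -0.7826, -0.1304, -0.7391]
  T[1,:] = [+0.0000, -0.5294, -0.2941, +0.2941]
  T[2,:] = [+0.0000, -0.8841, -0.3252, +0.1236]
  T[3,:] = [+0.0000, +0.4298, +0.2293, -0.4833]
|eigenvalues of T|: 1.1761, 0.2433, 0.0816, 0.0000.
ρ = 1.1761; 1.1761 > 1 ⇒ diverges.

no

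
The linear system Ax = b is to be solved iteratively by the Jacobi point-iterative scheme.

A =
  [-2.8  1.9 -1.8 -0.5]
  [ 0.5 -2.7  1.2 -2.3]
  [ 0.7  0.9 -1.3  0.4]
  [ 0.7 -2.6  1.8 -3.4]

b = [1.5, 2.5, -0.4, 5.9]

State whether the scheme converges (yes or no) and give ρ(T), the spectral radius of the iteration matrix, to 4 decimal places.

no, ρ = 1.1990

Diagonal D = diag(-2.8, -2.7, -1.3, -3.4); L, U strict lower/upper.
Jacobi T = -D⁻¹(L+U): T[1,2] = -(1.2)/(-2.7) = +0.4444; T[1,1] = 0.
  T[0,:] = [+0.0000 +0.6786 -0.6429 -0.1786]
  T[1,:] = [+0.1852 +0.0000 +0.4444 -0.8519]
  T[2,:] = [+0.5385 +0.6923 +0.0000 +0.3077]
  T[3,:] = [+0.2059 -0.7647 +0.5294 +0.0000]
|roots of det(T-λI)|: 1.1990, 0.7211, 0.4777, 0.4777.
ρ(T) = max|λ| = 1.1990; 1.1990 > 1, so it fails to converge.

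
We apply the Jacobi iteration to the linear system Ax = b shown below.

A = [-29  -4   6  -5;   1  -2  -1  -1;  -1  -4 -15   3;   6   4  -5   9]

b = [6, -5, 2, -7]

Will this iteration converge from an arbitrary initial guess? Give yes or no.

Let D = diag(-29, -2, -15, 9); L, U the strict triangles.
T_J = -D⁻¹(L+U): T[0,1] = -(-4)/(-29) = -0.1379; T[0,0] = 0.
  T[0,:] = [+0.0000  -0.1379  +0.2069  -0.1724]
  T[1,:] = [+0.5000  +0.0000  -0.5000  -0.5000]
  T[2,:] = [-0.0667  -0.2667  +0.0000  +0.2000]
  T[3,:] = [-0.6667  -0.4444  +0.5556  +0.0000]
eigenvalue magnitudes: 0.7236, 0.5451, 0.3730, 0.1945.
ρ(T) = max|λ| = 0.7236; 0.7236 < 1: convergent.

yes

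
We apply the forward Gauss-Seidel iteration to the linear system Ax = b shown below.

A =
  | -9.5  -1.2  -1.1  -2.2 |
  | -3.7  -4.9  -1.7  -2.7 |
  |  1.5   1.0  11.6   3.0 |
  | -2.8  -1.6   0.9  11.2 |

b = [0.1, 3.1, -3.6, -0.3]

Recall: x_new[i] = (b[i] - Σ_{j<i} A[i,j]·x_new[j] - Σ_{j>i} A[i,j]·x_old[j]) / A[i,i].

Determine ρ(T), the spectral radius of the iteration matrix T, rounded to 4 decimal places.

0.1888

A = D + L + U where D = diag(-9.5, -4.9, 11.6, 11.2).
Gauss-Seidel: T = -(D+L)⁻¹U, row 0 first, T[0,2] = -(-1.1)/(-9.5) = -0.1158; later rows by forward substitution.
  T[0,:] = [+0.0000, -0.1263, -0.1158, -0.2316]
  T[1,:] = [+0.0000, +0.0954, -0.2595, -0.3762]
  T[2,:] = [+0.0000, +0.0081, +0.0373, -0.1962]
  T[3,:] = [+0.0000, -0.0186, -0.0690, -0.0959]
moduli |λ_i(T)| = 0.1888, 0.1225, 0.1225, 0.0000.
spectral radius ρ = 0.1888; 0.1888 < 1 ⇒ converges.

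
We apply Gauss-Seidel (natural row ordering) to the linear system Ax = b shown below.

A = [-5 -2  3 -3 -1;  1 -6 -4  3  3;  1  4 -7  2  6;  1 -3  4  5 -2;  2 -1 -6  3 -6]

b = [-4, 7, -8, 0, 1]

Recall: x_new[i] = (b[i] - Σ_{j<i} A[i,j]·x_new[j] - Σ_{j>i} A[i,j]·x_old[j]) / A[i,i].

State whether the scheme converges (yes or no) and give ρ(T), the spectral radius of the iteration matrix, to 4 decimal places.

no, ρ = 1.6603

Let D = diag(-5, -6, -7, 5, -6); L, U the strict triangles.
T_GS = -(D+L)⁻¹U: row 0 first, T[0,2] = -(3)/(-5) = +0.6000; later rows by forward substitution.
  T[0,:] = [+0.0000 -0.4000 +0.6000 -0.6000 -0.2000]
  T[1,:] = [+0.0000 -0.0667 -0.5667 +0.4000 +0.4667]
  T[2,:] = [+0.0000 -0.0952 -0.2381 +0.4286 +1.0952]
  T[3,:] = [+0.0000 +0.1162 -0.2695 +0.0171 -0.1562]
  T[4,:] = [+0.0000 +0.0311 +0.3978 -0.6867 -1.3178]
eigenvalue magnitudes: 1.6603, 0.3134, 0.1397, 0.1397, 0.0000.
ρ(T) = max|λ| = 1.6603; 1.6603 > 1 ⇒ diverges.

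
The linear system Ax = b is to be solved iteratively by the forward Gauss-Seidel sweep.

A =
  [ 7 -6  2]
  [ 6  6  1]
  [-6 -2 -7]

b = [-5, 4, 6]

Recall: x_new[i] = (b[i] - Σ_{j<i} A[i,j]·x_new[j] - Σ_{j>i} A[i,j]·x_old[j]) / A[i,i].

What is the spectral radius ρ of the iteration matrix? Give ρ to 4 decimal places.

0.7994

Write A = D+L+U with D = diag(7, 6, -7).
T_GS = -(D+L)⁻¹U: row 0 first, T[0,2] = -(2)/(7) = -0.2857; later rows by forward substitution.
  T[0,:] = [+0.0000, +0.8571, -0.2857]
  T[1,:] = [+0.0000, -0.8571, +0.1190]
  T[2,:] = [+0.0000, -0.4898, +0.2109]
|eigenvalues of T|: 0.7994, 0.1532, 0.0000.
ρ(T) = max|λ| = 0.7994; 0.7994 < 1: convergent.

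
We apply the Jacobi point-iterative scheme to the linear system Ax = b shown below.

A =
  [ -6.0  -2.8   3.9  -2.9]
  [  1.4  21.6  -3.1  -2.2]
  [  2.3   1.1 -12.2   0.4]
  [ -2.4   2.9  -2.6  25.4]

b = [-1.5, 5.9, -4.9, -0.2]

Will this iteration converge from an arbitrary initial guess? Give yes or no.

yes

Let D = diag(-6, 21.6, -12.2, 25.4); L, U the strict triangles.
Jacobi: T = -D⁻¹(L+U), T[3,1] = -(2.9)/(25.4) = -0.1142; T[3,3] = 0.
  T[0,:] = [+0.0000, -0.4667, +0.6500, -0.4833]
  T[1,:] = [-0.0648, +0.0000, +0.1435, +0.1019]
  T[2,:] = [+0.1885, +0.0902, +0.0000, +0.0328]
  T[3,:] = [+0.0945, -0.1142, +0.1024, +0.0000]
moduli |λ_i(T)| = 0.4459, 0.1954, 0.1954, 0.1935.
spectral radius ρ = 0.4459; 0.4459 < 1, so it converges for any x₀.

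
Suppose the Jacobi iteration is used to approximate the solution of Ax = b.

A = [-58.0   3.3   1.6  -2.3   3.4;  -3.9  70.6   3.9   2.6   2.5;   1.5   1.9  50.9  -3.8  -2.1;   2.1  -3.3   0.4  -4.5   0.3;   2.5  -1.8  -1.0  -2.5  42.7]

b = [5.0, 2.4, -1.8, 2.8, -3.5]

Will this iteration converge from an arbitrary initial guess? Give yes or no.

yes

Write A = D+L+U with D = diag(-58, 70.6, 50.9, -4.5, 42.7).
Jacobi T = -D⁻¹(L+U): T[0,3] = -(-2.3)/(-58) = -0.0397; T[0,0] = 0.
  T[0,:] = [+0.0000 +0.0569 +0.0276 -0.0397 +0.0586]
  T[1,:] = [+0.0552 +0.0000 -0.0552 -0.0368 -0.0354]
  T[2,:] = [-0.0295 -0.0373 +0.0000 +0.0747 +0.0413]
  T[3,:] = [+0.4667 -0.7333 +0.0889 +0.0000 +0.0667]
  T[4,:] = [-0.0585 +0.0422 +0.0234 +0.0585 +0.0000]
|roots of det(T-λI)|: 0.2356, 0.1881, 0.1881, 0.0365, 0.0290.
spectral radius ρ = 0.2356; 0.2356 < 1, so it converges for any x₀.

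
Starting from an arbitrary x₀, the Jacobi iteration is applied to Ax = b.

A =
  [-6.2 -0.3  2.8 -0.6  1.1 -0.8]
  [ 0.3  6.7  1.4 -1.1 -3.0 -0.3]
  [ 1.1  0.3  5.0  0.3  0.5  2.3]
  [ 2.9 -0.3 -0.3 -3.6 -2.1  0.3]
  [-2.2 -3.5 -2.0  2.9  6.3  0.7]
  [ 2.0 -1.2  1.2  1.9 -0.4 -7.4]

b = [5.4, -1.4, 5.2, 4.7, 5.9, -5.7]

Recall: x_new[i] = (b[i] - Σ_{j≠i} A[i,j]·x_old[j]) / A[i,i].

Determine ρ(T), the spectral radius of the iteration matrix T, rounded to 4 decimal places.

0.8246

A = D + L + U where D = diag(-6.2, 6.7, 5, -3.6, 6.3, -7.4).
Jacobi: T = -D⁻¹(L+U), T[0,3] = -(-0.6)/(-6.2) = -0.0968; T[0,0] = 0.
  T[0,:] = [+0.0000 -0.0484 +0.4516 -0.0968 +0.1774 -0.1290]
  T[1,:] = [-0.0448 +0.0000 -0.2090 +0.1642 +0.4478 +0.0448]
  T[2,:] = [-0.2200 -0.0600 +0.0000 -0.0600 -0.1000 -0.4600]
  T[3,:] = [+0.8056 -0.0833 -0.0833 +0.0000 -0.5833 +0.0833]
  T[4,:] = [+0.3492 +0.5556 +0.3175 -0.4603 +0.0000 -0.1111]
  T[5,:] = [+0.2703 -0.1622 +0.1622 +0.2568 -0.0541 +0.0000]
moduli |λ_i(T)| = 0.8246, 0.6715, 0.5949, 0.5949, 0.2361, 0.2361.
spectral radius ρ = 0.8246; 0.8246 < 1 ⇒ converges.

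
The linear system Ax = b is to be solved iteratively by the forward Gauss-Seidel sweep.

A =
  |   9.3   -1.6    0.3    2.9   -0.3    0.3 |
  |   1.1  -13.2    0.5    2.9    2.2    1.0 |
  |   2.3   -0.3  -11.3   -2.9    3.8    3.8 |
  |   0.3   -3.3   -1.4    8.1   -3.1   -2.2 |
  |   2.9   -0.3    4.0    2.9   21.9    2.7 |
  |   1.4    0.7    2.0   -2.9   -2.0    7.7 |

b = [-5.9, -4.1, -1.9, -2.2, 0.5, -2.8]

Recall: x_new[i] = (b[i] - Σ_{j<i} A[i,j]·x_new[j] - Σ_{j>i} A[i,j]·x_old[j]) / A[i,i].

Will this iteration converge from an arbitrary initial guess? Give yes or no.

Diagonal D = diag(9.3, -13.2, -11.3, 8.1, 21.9, 7.7); L, U strict lower/upper.
Gauss-Seidel: T = -(D+L)⁻¹U, row 0 first, T[0,2] = -(0.3)/(9.3) = -0.0323; later rows by forward substitution.
  T[0,:] = [+0.0000 +0.1720 -0.0323 -0.3118 +0.0323 -0.0323]
  T[1,:] = [+0.0000 +0.0143 +0.0352 +0.1937 +0.1694 +0.0731]
  T[2,:] = [+0.0000 +0.0346 -0.0075 -0.3252 +0.3384 +0.3278]
  T[3,:] = [+0.0000 +0.0055 +0.0142 +0.0343 +0.5090 +0.3592]
  T[4,:] = [+0.0000 -0.0296 +0.0042 +0.0988 -0.1312 -0.2255]
  T[5,:] = [+0.0000 -0.0472 +0.0111 +0.1621 +0.0485 -0.0092]
|eigenvalues of T|: 0.4256, 0.1485, 0.1485, 0.0391, 0.0391, 0.0000.
ρ = 0.4256; 0.4256 < 1: convergent.

yes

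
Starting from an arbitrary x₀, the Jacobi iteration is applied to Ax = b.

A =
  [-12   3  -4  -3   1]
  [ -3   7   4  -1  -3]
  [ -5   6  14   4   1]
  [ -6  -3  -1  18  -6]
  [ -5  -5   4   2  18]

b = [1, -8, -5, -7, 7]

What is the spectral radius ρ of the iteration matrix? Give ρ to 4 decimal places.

Let D = diag(-12, 7, 14, 18, 18); L, U the strict triangles.
T_J = -D⁻¹(L+U): T[0,3] = -(-3)/(-12) = -0.2500; T[0,0] = 0.
  T[0,:] = [+0.0000 +0.2500 -0.3333 -0.2500 +0.0833]
  T[1,:] = [+0.4286 +0.0000 -0.5714 +0.1429 +0.4286]
  T[2,:] = [+0.3571 -0.4286 +0.0000 -0.2857 -0.0714]
  T[3,:] = [+0.3333 +0.1667 +0.0556 +0.0000 +0.3333]
  T[4,:] = [+0.2778 +0.2778 -0.2222 -0.1111 +0.0000]
|λ(T)| sorted: 0.8280, 0.5554, 0.4906, 0.4906, 0.1978.
spectral radius ρ = 0.8280; 0.8280 < 1 ⇒ converges.

0.8280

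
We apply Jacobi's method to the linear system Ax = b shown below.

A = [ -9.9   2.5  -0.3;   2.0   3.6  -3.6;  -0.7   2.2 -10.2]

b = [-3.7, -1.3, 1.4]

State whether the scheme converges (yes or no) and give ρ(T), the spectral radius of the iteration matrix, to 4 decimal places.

A = D + L + U where D = diag(-9.9, 3.6, -10.2).
Jacobi: T = -D⁻¹(L+U), T[1,2] = -(-3.6)/(3.6) = +1.0000; T[1,1] = 0.
  T[0,:] = [+0.0000  +0.2525  -0.0303]
  T[1,:] = [-0.5556  +0.0000  +1.0000]
  T[2,:] = [-0.0686  +0.2157  +0.0000]
|λ(T)| sorted: 0.3427, 0.1999, 0.1999.
ρ = 0.3427; 0.3427 < 1, so it converges for any x₀.

yes, ρ = 0.3427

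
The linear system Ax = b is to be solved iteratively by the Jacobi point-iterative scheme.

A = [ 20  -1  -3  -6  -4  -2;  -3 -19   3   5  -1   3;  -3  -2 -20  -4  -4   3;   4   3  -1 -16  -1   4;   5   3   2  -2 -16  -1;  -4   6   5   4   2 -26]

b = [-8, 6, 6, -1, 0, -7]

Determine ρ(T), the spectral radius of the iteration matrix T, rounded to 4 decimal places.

Write A = D+L+U with D = diag(20, -19, -20, -16, -16, -26).
T_J = -D⁻¹(L+U): T[3,4] = -(-1)/(-16) = -0.0625; T[3,3] = 0.
  T[0,:] = [+0.0000 +0.0500 +0.1500 +0.3000 +0.2000 +0.1000]
  T[1,:] = [-0.1579 +0.0000 +0.1579 +0.2632 -0.0526 +0.1579]
  T[2,:] = [-0.1500 -0.1000 +0.0000 -0.2000 -0.2000 +0.1500]
  T[3,:] = [+0.2500 +0.1875 -0.0625 +0.0000 -0.0625 +0.2500]
  T[4,:] = [+0.3125 +0.1875 +0.1250 -0.1250 +0.0000 -0.0625]
  T[5,:] = [-0.1538 +0.2308 +0.1923 +0.1538 +0.0769 +0.0000]
|eigenvalues of T|: 0.5338, 0.3677, 0.3677, 0.1937, 0.1937, 0.1842.
ρ(T) = max|λ| = 0.5338; 0.5338 < 1 ⇒ converges.

0.5338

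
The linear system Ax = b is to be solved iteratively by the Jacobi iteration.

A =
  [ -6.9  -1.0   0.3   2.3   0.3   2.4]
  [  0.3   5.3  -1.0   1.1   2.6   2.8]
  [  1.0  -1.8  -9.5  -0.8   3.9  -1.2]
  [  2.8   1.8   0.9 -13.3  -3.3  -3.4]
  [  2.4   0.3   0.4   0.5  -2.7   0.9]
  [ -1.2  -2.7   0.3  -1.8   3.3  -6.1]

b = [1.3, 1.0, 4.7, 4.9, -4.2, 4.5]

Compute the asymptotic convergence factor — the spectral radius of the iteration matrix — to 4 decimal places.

0.8407

Let D = diag(-6.9, 5.3, -9.5, -13.3, -2.7, -6.1); L, U the strict triangles.
T_J = -D⁻¹(L+U): T[5,1] = -(-2.7)/(-6.1) = -0.4426; T[5,5] = 0.
  T[0,:] = [+0.0000  -0.1449  +0.0435  +0.3333  +0.0435  +0.3478]
  T[1,:] = [-0.0566  +0.0000  +0.1887  -0.2075  -0.4906  -0.5283]
  T[2,:] = [+0.1053  -0.1895  +0.0000  -0.0842  +0.4105  -0.1263]
  T[3,:] = [+0.2105  +0.1353  +0.0677  +0.0000  -0.2481  -0.2556]
  T[4,:] = [+0.8889  +0.1111  +0.1481  +0.1852  +0.0000  +0.3333]
  T[5,:] = [-0.1967  -0.4426  +0.0492  -0.2951  +0.5410  +0.0000]
eigenvalue magnitudes: 0.8407, 0.4893, 0.4893, 0.4108, 0.2167, 0.0053.
ρ = 0.8407; 0.8407 < 1 ⇒ converges.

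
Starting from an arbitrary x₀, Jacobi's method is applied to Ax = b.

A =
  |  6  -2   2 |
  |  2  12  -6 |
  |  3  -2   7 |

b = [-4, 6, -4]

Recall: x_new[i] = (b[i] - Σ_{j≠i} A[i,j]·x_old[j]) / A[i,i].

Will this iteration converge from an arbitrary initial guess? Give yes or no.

yes

A = D + L + U where D = diag(6, 12, 7).
Jacobi T = -D⁻¹(L+U): T[2,1] = -(-2)/(7) = +0.2857; T[2,2] = 0.
  T[0,:] = [+0.0000, +0.3333, -0.3333]
  T[1,:] = [-0.1667, +0.0000, +0.5000]
  T[2,:] = [-0.4286, +0.2857, +0.0000]
|eigenvalues of T|: 0.5721, 0.3116, 0.3116.
spectral radius ρ = 0.5721; 0.5721 < 1, so it converges for any x₀.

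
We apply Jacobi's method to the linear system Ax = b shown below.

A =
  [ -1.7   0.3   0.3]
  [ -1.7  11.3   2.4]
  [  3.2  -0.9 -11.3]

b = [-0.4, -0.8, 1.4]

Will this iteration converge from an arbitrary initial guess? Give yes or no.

yes

Split A = D + L + U, D = diag(-1.7, 11.3, -11.3).
Jacobi: T = -D⁻¹(L+U), T[1,0] = -(-1.7)/(11.3) = +0.1504; T[1,1] = 0.
  T[0,:] = [+0.0000 +0.1765 +0.1765]
  T[1,:] = [+0.1504 +0.0000 -0.2124]
  T[2,:] = [+0.2832 -0.0796 +0.0000]
eigenvalue magnitudes: 0.3590, 0.1883, 0.1883.
ρ = 0.3590; 0.3590 < 1 ⇒ converges.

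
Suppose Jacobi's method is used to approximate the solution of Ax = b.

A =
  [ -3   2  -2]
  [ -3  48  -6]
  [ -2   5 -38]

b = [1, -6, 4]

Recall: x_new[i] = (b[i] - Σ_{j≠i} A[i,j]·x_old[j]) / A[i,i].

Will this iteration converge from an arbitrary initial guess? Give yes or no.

yes

A = D + L + U where D = diag(-3, 48, -38).
Jacobi T = -D⁻¹(L+U): T[1,0] = -(-3)/(48) = +0.0625; T[1,1] = 0.
  T[0,:] = [+0.0000  +0.6667  -0.6667]
  T[1,:] = [+0.0625  +0.0000  +0.1250]
  T[2,:] = [-0.0526  +0.1316  +0.0000]
eigenvalue magnitudes: 0.3486, 0.2198, 0.1288.
spectral radius ρ = 0.3486; 0.3486 < 1, so it converges for any x₀.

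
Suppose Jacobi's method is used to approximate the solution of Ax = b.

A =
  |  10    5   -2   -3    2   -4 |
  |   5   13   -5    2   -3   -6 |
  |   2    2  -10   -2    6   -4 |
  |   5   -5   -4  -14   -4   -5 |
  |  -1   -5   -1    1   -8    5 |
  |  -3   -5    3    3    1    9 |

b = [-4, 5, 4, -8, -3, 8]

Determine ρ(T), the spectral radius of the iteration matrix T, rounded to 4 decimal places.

1.2458

Split A = D + L + U, D = diag(10, 13, -10, -14, -8, 9).
T_J = -D⁻¹(L+U): T[0,1] = -(5)/(10) = -0.5000; T[0,0] = 0.
  T[0,:] = [+0.0000 -0.5000 +0.2000 +0.3000 -0.2000 +0.4000]
  T[1,:] = [-0.3846 +0.0000 +0.3846 -0.1538 +0.2308 +0.4615]
  T[2,:] = [+0.2000 +0.2000 +0.0000 -0.2000 +0.6000 -0.4000]
  T[3,:] = [+0.3571 -0.3571 -0.2857 +0.0000 -0.2857 -0.3571]
  T[4,:] = [-0.1250 -0.6250 -0.1250 +0.1250 +0.0000 +0.6250]
  T[5,:] = [+0.3333 +0.5556 -0.3333 -0.3333 -0.1111 +0.0000]
|roots of det(T-λI)|: 1.2458, 0.7827, 0.6099, 0.6099, 0.2542, 0.2387.
ρ = 1.2458; 1.2458 > 1 ⇒ diverges.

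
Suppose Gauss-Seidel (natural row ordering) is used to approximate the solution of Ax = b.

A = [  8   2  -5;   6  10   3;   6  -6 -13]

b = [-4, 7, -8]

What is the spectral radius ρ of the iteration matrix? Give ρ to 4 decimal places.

A = D + L + U where D = diag(8, 10, -13).
Gauss-Seidel: T = -(D+L)⁻¹U, row 0 first, T[0,1] = -(2)/(8) = -0.2500; later rows by forward substitution.
  T[0,:] = [+0.0000 -0.2500 +0.6250]
  T[1,:] = [+0.0000 +0.1500 -0.6750]
  T[2,:] = [+0.0000 -0.1846 +0.6000]
eigenvalue magnitudes: 0.7936, 0.0436, 0.0000.
ρ = 0.7936; 0.7936 < 1, so it converges for any x₀.

0.7936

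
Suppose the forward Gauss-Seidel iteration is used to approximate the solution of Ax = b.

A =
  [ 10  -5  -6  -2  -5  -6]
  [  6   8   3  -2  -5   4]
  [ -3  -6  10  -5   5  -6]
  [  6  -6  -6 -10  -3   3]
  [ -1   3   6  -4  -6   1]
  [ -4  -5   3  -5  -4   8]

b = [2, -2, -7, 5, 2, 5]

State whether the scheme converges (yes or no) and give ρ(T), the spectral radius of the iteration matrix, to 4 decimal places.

Write A = D+L+U with D = diag(10, 8, 10, -10, -6, 8).
T_GS = -(D+L)⁻¹U: row 0 first, T[0,3] = -(-2)/(10) = +0.2000; later rows by forward substitution.
  T[0,:] = [+0.0000  +0.5000  +0.6000  +0.2000  +0.5000  +0.6000]
  T[1,:] = [+0.0000  -0.3750  -0.8250  +0.1000  +0.2500  -0.9500]
  T[2,:] = [+0.0000  -0.0750  -0.3150  +0.6200  -0.2000  +0.2100]
  T[3,:] = [+0.0000  +0.5700  +1.0440  -0.3120  -0.0300  +1.1040]
  T[4,:] = [+0.0000  -0.7258  -1.5235  +0.8447  -0.1383  -0.9343]
  T[5,:] = [+0.0000  +0.0371  -0.2067  +0.1573  +0.3933  -0.1497]
|λ(T)| sorted: 1.2185, 0.4325, 0.3267, 0.3267, 0.0417, 0.0000.
ρ(T) = max|λ| = 1.2185; 1.2185 > 1 ⇒ diverges.

no, ρ = 1.2185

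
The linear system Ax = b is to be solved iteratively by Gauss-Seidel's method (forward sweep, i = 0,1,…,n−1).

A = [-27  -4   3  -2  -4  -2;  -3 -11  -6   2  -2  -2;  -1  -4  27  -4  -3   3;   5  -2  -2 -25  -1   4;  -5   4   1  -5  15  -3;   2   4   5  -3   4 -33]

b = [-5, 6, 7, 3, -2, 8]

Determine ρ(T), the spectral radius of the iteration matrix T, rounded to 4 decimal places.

Let D = diag(-27, -11, 27, -25, 15, -33); L, U the strict triangles.
GS T = -(D+L)⁻¹U: row 0 first, T[0,2] = -(3)/(-27) = +0.1111; later rows by forward substitution.
  T[0,:] = [+0.0000 -0.1481 +0.1111 -0.0741 -0.1481 -0.0741]
  T[1,:] = [+0.0000 +0.0404 -0.5758 +0.2020 -0.1414 -0.1616]
  T[2,:] = [+0.0000 +0.0005 -0.0812 +0.1753 +0.0847 -0.1378]
  T[3,:] = [+0.0000 -0.0329 +0.0748 -0.0450 -0.0651 +0.1691]
  T[4,:] = [+0.0000 -0.0712 +0.2209 -0.1053 -0.0390 +0.2840]
  T[5,:] = [+0.0000 -0.0096 -0.0554 +0.0379 -0.0121 -0.0259]
|λ(T)| sorted: 0.2914, 0.1917, 0.0631, 0.0631, 0.0261, 0.0000.
ρ = 0.2914; 0.2914 < 1: convergent.

0.2914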